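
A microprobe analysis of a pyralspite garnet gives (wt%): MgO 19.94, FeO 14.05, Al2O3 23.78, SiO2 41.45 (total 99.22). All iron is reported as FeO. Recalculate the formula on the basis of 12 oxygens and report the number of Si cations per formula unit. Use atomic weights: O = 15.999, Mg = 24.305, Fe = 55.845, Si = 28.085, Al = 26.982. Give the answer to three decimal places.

2.989 Si apfu

MgO: 19.94/40.304 = 0.49474 mol → 0.49474 mol Mg, 0.49474 mol O.
FeO: 14.05/71.844 = 0.19556 mol → 0.19556 mol Fe, 0.19556 mol O.
Al2O3: 23.78/101.961 = 0.23323 mol → 0.46646 mol Al, 0.69969 mol O.
SiO2: 41.45/60.083 = 0.68988 mol → 0.68988 mol Si, 1.37976 mol O.
Total oxygen = 2.76975 mol. Normalization factor = 12/2.76975 = 4.33252.
Si per 12 O = 0.68988 × 4.33252 = 2.989.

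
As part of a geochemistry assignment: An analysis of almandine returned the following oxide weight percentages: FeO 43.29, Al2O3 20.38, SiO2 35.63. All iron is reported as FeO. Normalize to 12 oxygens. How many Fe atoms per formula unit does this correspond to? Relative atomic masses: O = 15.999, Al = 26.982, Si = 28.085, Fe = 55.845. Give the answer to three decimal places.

3.028 Fe apfu

FeO: 43.29/71.844 = 0.60256 mol → 0.60256 mol Fe, 0.60256 mol O.
Al2O3: 20.38/101.961 = 0.19988 mol → 0.39976 mol Al, 0.59964 mol O.
SiO2: 35.63/60.083 = 0.59301 mol → 0.59301 mol Si, 1.18602 mol O.
Total oxygen = 2.38822 mol. Normalization factor = 12/2.38822 = 5.02466.
Fe per 12 O = 0.60256 × 5.02466 = 3.028.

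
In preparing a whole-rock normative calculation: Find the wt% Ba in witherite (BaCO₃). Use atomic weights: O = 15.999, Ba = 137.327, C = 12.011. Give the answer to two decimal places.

69.59 weight percent

Formula mass = 1×137.327 + 1×12.011 + 3×15.999 = 197.335 g/mol, of which 137.327 g is Ba.
So Ba makes up 137.327/197.335 = 0.6959 of the mass, i.e. 69.59%.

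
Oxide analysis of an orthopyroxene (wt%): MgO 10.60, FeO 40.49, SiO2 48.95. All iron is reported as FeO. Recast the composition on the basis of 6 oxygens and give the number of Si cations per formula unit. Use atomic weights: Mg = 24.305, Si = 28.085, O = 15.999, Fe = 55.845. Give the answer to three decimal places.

1.990 Si apfu

MgO (M=40.304): mol = 0.26300; Mg = 0.26300, O = 0.26300.
FeO (M=71.844): mol = 0.56358; Fe = 0.56358, O = 0.56358.
SiO2 (M=60.083): mol = 0.81471; Si = 0.81471, O = 1.62942.
ΣO = 2.45600; factor = 6/ΣO = 2.44300.
Si apfu = 0.81471 × 2.44300 = 1.990.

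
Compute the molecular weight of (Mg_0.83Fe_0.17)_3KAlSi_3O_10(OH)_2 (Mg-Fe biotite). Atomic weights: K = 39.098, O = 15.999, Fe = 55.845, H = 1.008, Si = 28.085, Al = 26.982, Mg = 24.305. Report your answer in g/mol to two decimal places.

M = 2.49*24.305 + 0.51*55.845 + 1*39.098 + 1*26.982 + 3*28.085 + 12*15.999 + 2*1.008

433.34 g/mol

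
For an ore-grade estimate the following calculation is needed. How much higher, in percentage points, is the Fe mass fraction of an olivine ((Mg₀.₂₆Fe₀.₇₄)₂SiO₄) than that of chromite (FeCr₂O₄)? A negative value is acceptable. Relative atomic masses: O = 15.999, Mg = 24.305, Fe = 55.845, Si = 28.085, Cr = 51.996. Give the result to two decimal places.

First mineral: 82.651 g Fe in 187.370 g formula = 44.11 wt% Fe.
Second mineral: 55.845 g Fe in 223.833 g formula = 24.95 wt% Fe.
44.11% − 24.95% gives a difference of 19.16 percentage points.

19.16 percentage points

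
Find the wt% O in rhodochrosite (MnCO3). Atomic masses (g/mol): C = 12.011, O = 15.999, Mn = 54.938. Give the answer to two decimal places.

41.76 weight percent

Formula mass = 1·54.938 + 1·12.011 + 3·15.999 = 114.946 g/mol, of which 47.997 g is O.
So O makes up 47.997/114.946 = 0.4176 of the mass, i.e. 41.76%.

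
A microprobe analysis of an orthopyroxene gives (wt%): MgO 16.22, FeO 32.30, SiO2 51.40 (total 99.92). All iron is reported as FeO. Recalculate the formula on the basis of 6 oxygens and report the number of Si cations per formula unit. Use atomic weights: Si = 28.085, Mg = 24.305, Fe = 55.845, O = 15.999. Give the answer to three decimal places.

2.003 Si apfu

16.22 wt% MgO ÷ 40.304 g/mol = 0.40244 mol, giving 0.40244 Mg and 0.40244 O.
32.30 wt% FeO ÷ 71.844 g/mol = 0.44959 mol, giving 0.44959 Fe and 0.44959 O.
51.40 wt% SiO2 ÷ 60.083 g/mol = 0.85548 mol, giving 0.85548 Si and 1.71096 O.
Oxygen sums to 2.56299; scaling by 6/2.56299 = 2.34102 puts the formula on 6 O.
Si: 0.85548 × 2.34102 = 2.003 atoms per formula unit.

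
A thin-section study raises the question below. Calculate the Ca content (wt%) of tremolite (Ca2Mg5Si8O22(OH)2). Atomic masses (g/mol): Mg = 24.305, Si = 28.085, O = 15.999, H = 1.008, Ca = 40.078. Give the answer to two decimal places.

Formula mass = 2×40.078 + 5×24.305 + 8×28.085 + 24×15.999 + 2×1.008 = 812.353 g/mol, of which 80.156 g is Ca.
So Ca makes up 80.156/812.353 = 0.0987 of the mass, i.e. 9.87%.

9.87 wt%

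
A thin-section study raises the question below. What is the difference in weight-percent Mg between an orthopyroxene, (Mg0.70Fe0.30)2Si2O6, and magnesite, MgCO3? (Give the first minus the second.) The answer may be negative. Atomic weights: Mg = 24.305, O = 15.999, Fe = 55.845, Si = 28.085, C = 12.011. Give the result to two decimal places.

M((Mg0.70Fe0.30)2Si2O6) = 219.698 g/mol, so wt% Mg = 34.027/219.698 × 100 = 15.49%.
M(MgCO3) = 84.313 g/mol, so wt% Mg = 24.305/84.313 × 100 = 28.83%.
15.49 − 28.83 = -13.34 pp.

-13.34 percentage points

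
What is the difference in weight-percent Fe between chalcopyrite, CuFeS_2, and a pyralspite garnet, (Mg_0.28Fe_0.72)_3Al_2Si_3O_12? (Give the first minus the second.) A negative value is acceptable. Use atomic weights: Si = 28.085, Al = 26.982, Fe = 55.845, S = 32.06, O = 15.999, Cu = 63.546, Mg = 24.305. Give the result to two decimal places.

4.83 percentage points

First mineral: 55.845 g Fe in 183.511 g formula = 30.43 wt% Fe.
Second mineral: 120.625 g Fe in 471.248 g formula = 25.60 wt% Fe.
30.43% − 25.60% gives a difference of 4.83 percentage points.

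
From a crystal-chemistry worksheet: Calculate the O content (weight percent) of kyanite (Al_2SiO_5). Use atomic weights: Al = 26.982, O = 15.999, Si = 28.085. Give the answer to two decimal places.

Formula mass = 2·26.982 + 1·28.085 + 5·15.999 = 162.044 g/mol, of which 79.995 g is O.
So O makes up 79.995/162.044 = 0.4937 of the mass, i.e. 49.37%.

49.37 weight percent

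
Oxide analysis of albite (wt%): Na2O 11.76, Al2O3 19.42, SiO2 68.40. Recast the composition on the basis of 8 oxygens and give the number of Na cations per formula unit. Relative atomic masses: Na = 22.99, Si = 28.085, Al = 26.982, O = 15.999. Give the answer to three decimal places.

0.999 Na apfu

Na2O (M=61.979): mol = 0.18974; Na = 0.37948, O = 0.18974.
Al2O3 (M=101.961): mol = 0.19046; Al = 0.38092, O = 0.57138.
SiO2 (M=60.083): mol = 1.13843; Si = 1.13843, O = 2.27686.
ΣO = 3.03798; factor = 8/ΣO = 2.63333.
Na apfu = 0.37948 × 2.63333 = 0.999.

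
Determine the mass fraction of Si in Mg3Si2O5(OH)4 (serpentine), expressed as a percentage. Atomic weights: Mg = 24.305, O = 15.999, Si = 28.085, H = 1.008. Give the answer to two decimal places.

M(Mg3Si2O5(OH)4) = 277.108 g/mol.
Si contributes 2 × 28.085 = 56.170 g per mole.
56.170/277.108 = 0.2027 → 20.27%.

20.27 weight percent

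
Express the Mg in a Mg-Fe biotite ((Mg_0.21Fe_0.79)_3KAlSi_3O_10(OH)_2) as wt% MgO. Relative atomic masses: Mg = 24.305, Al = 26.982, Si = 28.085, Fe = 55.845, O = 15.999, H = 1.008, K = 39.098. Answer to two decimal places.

M((Mg_0.21Fe_0.79)_3KAlSi_3O_10(OH)_2) = 492.004 g/mol; M(MgO) = 40.304 g/mol.
Moles MgO per formula unit = 0.63 Mg ÷ 1 = 0.6300.
MgO fraction = (0.6300 × 40.304) / 492.004 = 25.392/492.004 = 0.0516.

5.16 wt%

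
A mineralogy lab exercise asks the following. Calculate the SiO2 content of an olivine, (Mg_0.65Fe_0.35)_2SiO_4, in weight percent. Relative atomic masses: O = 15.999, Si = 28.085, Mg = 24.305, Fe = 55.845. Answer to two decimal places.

36.91 wt%

Molar mass of (Mg_0.65Fe_0.35)_2SiO_4 = 1.30×24.305 + 0.70×55.845 + 1×28.085 + 4×15.999 = 162.769 g/mol.
Each formula unit contains 1 Si, equivalent to 1/1 = 1.0000 mol SiO2.
M(SiO2) = 1×28.085 + 2×15.999 = 60.083 g/mol.
Mass of SiO2 per formula unit = 1.0000 × 60.083 = 60.083 g.
SiO2 wt% = 60.083 / 162.769 × 100 = 36.91%.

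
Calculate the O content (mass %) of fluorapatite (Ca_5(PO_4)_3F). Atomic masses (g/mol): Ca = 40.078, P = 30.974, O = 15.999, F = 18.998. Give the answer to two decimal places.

38.07 mass %

M(Ca_5(PO_4)_3F) = 504.298 g/mol.
O contributes 12 × 15.999 = 191.988 g per mole.
191.988/504.298 = 0.3807 → 38.07%.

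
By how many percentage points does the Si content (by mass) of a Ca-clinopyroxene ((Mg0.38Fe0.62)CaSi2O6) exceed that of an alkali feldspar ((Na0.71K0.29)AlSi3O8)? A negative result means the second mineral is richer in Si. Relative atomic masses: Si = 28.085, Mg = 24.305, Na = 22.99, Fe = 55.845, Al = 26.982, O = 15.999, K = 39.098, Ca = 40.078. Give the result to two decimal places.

-7.78 percentage points

Si in (Mg0.38Fe0.62)CaSi2O6: molar mass 236.102 g/mol; 2×28.085 = 56.170 g → 23.79 wt%.
Si in (Na0.71K0.29)AlSi3O8: molar mass 266.890 g/mol; 3×28.085 = 84.255 g → 31.57 wt%.
Difference = 23.79 − 31.57 = -7.78 percentage points.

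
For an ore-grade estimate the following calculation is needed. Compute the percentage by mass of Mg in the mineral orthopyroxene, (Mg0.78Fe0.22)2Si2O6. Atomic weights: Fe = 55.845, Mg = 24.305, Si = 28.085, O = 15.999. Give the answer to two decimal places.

17.66 wt%

M((Mg0.78Fe0.22)2Si2O6) = 214.652 g/mol.
Mg contributes 1.56 × 24.305 = 37.916 g per mole.
37.916/214.652 = 0.1766 → 17.66%.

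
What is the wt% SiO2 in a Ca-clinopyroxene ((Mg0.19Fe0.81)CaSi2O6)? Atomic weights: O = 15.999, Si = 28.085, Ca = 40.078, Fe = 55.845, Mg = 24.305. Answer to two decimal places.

49.64 wt%

M((Mg0.19Fe0.81)CaSi2O6) = 242.094 g/mol; M(SiO2) = 60.083 g/mol.
Moles SiO2 per formula unit = 2 Si ÷ 1 = 2.0000.
SiO2 fraction = (2.0000 × 60.083) / 242.094 = 120.166/242.094 = 0.4964.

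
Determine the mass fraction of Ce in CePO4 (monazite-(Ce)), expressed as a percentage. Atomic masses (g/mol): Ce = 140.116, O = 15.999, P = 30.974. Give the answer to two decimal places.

59.60 mass %

M(CePO4) = 235.086 g/mol.
Ce contributes 1 × 140.116 = 140.116 g per mole.
140.116/235.086 = 0.5960 → 59.60%.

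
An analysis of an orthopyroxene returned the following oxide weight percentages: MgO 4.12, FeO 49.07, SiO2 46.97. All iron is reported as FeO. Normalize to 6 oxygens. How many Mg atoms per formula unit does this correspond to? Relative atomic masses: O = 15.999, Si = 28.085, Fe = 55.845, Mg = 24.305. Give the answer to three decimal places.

0.261 Mg apfu

4.12 wt% MgO ÷ 40.304 g/mol = 0.10222 mol, giving 0.10222 Mg and 0.10222 O.
49.07 wt% FeO ÷ 71.844 g/mol = 0.68301 mol, giving 0.68301 Fe and 0.68301 O.
46.97 wt% SiO2 ÷ 60.083 g/mol = 0.78175 mol, giving 0.78175 Si and 1.56350 O.
Oxygen sums to 2.34873; scaling by 6/2.34873 = 2.55457 puts the formula on 6 O.
Mg: 0.10222 × 2.55457 = 0.261 atoms per formula unit.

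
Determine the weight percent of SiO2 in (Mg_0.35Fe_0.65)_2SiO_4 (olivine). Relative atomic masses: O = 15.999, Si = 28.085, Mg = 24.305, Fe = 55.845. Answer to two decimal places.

33.07 wt%

Formula mass = 181.693 g/mol.
1 Si → 1.0000 mol SiO2 per formula unit; M(SiO2) = 60.083, so SiO2 mass = 60.083 g.
60.083/181.693 × 100 = 33.07 wt%.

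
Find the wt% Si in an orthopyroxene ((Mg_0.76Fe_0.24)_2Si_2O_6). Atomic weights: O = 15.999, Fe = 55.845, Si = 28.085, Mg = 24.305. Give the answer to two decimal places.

26.02 weight percent

Formula mass = 1.52·24.305 + 0.48·55.845 + 2·28.085 + 6·15.999 = 215.913 g/mol, of which 56.170 g is Si.
So Si makes up 56.170/215.913 = 0.2602 of the mass, i.e. 26.02%.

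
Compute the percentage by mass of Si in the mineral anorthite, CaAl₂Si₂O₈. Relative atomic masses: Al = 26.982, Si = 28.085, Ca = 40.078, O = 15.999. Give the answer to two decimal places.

Formula mass = 1·40.078 + 2·26.982 + 2·28.085 + 8·15.999 = 278.204 g/mol, of which 56.170 g is Si.
So Si makes up 56.170/278.204 = 0.2019 of the mass, i.e. 20.19%.

20.19 mass %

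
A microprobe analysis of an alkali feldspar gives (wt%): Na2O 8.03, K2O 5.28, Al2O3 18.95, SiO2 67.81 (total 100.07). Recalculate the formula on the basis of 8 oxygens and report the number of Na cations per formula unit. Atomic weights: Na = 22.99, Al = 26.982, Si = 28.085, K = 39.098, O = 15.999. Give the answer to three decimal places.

Na2O: 8.03/61.979 = 0.12956 mol → 0.25912 mol Na, 0.12956 mol O.
K2O: 5.28/94.195 = 0.05605 mol → 0.11210 mol K, 0.05605 mol O.
Al2O3: 18.95/101.961 = 0.18586 mol → 0.37172 mol Al, 0.55758 mol O.
SiO2: 67.81/60.083 = 1.12861 mol → 1.12861 mol Si, 2.25722 mol O.
Total oxygen = 3.00041 mol. Normalization factor = 8/3.00041 = 2.66630.
Na per 8 O = 0.25912 × 2.66630 = 0.691.

0.691 Na apfu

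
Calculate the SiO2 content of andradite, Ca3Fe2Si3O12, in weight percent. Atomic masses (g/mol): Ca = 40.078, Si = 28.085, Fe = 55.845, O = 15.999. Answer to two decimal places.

Molar mass of Ca3Fe2Si3O12 = 3*40.078 + 2*55.845 + 3*28.085 + 12*15.999 = 508.167 g/mol.
Each formula unit contains 3 Si, equivalent to 3/1 = 3.0000 mol SiO2.
M(SiO2) = 1×28.085 + 2×15.999 = 60.083 g/mol.
Mass of SiO2 per formula unit = 3.0000 × 60.083 = 180.249 g.
SiO2 wt% = 180.249 / 508.167 × 100 = 35.47%.

35.47 wt%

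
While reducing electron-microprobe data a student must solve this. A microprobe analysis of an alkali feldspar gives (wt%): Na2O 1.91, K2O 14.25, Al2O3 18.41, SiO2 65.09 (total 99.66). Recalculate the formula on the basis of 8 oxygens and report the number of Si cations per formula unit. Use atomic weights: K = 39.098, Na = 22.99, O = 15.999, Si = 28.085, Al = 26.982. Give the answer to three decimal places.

2.998 Si apfu

1.91 wt% Na2O ÷ 61.979 g/mol = 0.03082 mol, giving 0.06164 Na and 0.03082 O.
14.25 wt% K2O ÷ 94.195 g/mol = 0.15128 mol, giving 0.30256 K and 0.15128 O.
18.41 wt% Al2O3 ÷ 101.961 g/mol = 0.18056 mol, giving 0.36112 Al and 0.54168 O.
65.09 wt% SiO2 ÷ 60.083 g/mol = 1.08333 mol, giving 1.08333 Si and 2.16666 O.
Oxygen sums to 2.89044; scaling by 8/2.89044 = 2.76774 puts the formula on 8 O.
Si: 1.08333 × 2.76774 = 2.998 atoms per formula unit.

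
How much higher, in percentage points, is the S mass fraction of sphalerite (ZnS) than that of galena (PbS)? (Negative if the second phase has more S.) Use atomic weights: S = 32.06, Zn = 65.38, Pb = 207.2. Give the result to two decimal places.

S in ZnS: molar mass 97.440 g/mol; 1×32.06 = 32.060 g → 32.90 wt%.
S in PbS: molar mass 239.260 g/mol; 1×32.06 = 32.060 g → 13.40 wt%.
Difference = 32.90 − 13.40 = 19.50 percentage points.

19.50 percentage points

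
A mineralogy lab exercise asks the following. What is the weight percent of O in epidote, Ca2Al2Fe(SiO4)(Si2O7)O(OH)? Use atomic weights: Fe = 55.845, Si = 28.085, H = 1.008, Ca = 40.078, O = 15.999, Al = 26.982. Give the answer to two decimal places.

43.04 weight percent

M(Ca2Al2Fe(SiO4)(Si2O7)O(OH)) = 483.215 g/mol.
O contributes 13 × 15.999 = 207.987 g per mole.
207.987/483.215 = 0.4304 → 43.04%.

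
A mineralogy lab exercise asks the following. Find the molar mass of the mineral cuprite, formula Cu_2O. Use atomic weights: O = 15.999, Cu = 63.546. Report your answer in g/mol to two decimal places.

143.09 g/mol

Cu: 2 × 63.546 = 127.0920
O: 1 × 15.999 = 15.9990
Summing the contributions gives the formula mass.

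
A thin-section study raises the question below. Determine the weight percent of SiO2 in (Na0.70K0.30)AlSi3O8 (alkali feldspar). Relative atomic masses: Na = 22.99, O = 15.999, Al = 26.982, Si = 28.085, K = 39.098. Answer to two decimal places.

Molar mass of (Na0.70K0.30)AlSi3O8 = 0.70·22.99 + 0.30·39.098 + 1·26.982 + 3·28.085 + 8·15.999 = 267.051 g/mol.
Each formula unit contains 3 Si, equivalent to 3/1 = 3.0000 mol SiO2.
M(SiO2) = 1×28.085 + 2×15.999 = 60.083 g/mol.
Mass of SiO2 per formula unit = 3.0000 × 60.083 = 180.249 g.
SiO2 wt% = 180.249 / 267.051 × 100 = 67.50%.

67.50 wt%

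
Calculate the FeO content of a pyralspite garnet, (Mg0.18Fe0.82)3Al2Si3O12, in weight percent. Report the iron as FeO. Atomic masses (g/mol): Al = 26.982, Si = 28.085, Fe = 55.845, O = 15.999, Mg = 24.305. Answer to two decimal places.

36.77 wt%

Molar mass of (Mg0.18Fe0.82)3Al2Si3O12 = 0.54×24.305 + 2.46×55.845 + 2×26.982 + 3×28.085 + 12×15.999 = 480.710 g/mol.
Each formula unit contains 2.46 Fe, equivalent to 2.46/1 = 2.4600 mol FeO.
M(FeO) = 1×55.845 + 1×15.999 = 71.844 g/mol.
Mass of FeO per formula unit = 2.4600 × 71.844 = 176.736 g.
FeO wt% = 176.736 / 480.710 × 100 = 36.77%.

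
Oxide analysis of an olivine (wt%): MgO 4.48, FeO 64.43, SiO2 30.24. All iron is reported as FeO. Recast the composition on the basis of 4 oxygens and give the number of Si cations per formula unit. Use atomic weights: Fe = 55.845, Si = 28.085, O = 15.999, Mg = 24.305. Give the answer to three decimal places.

0.999 Si apfu

4.48 wt% MgO ÷ 40.304 g/mol = 0.11116 mol, giving 0.11116 Mg and 0.11116 O.
64.43 wt% FeO ÷ 71.844 g/mol = 0.89680 mol, giving 0.89680 Fe and 0.89680 O.
30.24 wt% SiO2 ÷ 60.083 g/mol = 0.50330 mol, giving 0.50330 Si and 1.00660 O.
Oxygen sums to 2.01456; scaling by 4/2.01456 = 1.98555 puts the formula on 4 O.
Si: 0.50330 × 1.98555 = 0.999 atoms per formula unit.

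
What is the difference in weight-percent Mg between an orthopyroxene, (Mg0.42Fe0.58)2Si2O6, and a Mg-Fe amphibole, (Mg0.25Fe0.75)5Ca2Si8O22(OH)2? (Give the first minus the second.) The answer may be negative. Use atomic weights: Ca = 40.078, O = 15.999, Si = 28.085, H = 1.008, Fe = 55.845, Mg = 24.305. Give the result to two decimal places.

5.34 percentage points

First mineral: 20.416 g Mg in 237.360 g formula = 8.60 wt% Mg.
Second mineral: 30.381 g Mg in 930.628 g formula = 3.26 wt% Mg.
8.60% − 3.26% gives a difference of 5.34 percentage points.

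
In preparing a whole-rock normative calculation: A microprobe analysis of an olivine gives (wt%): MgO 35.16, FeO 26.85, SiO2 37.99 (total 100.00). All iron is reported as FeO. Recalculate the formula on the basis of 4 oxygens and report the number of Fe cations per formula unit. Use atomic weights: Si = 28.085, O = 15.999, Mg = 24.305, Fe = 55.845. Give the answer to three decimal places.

0.595 Fe apfu

MgO: 35.16/40.304 = 0.87237 mol → 0.87237 mol Mg, 0.87237 mol O.
FeO: 26.85/71.844 = 0.37373 mol → 0.37373 mol Fe, 0.37373 mol O.
SiO2: 37.99/60.083 = 0.63229 mol → 0.63229 mol Si, 1.26458 mol O.
Total oxygen = 2.51068 mol. Normalization factor = 4/2.51068 = 1.59319.
Fe per 4 O = 0.37373 × 1.59319 = 0.595.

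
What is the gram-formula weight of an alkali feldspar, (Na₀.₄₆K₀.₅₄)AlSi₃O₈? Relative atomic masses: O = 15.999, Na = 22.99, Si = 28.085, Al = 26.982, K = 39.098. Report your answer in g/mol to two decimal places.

The formula mass is the sum 0.46*22.99 + 0.54*39.098 + 1*26.982 + 3*28.085 + 8*15.999.

270.92 g/mol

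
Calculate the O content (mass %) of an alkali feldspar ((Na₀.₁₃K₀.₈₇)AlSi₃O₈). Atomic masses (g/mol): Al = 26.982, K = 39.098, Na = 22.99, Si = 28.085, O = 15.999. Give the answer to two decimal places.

46.33 mass %

M((Na₀.₁₃K₀.₈₇)AlSi₃O₈) = 276.233 g/mol.
O contributes 8 × 15.999 = 127.992 g per mole.
127.992/276.233 = 0.4633 → 46.33%.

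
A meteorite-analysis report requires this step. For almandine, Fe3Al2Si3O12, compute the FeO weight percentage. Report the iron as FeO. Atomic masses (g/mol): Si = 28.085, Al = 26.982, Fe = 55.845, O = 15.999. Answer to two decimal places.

Molar mass of Fe3Al2Si3O12 = 3·55.845 + 2·26.982 + 3·28.085 + 12·15.999 = 497.742 g/mol.
Each formula unit contains 3 Fe, equivalent to 3/1 = 3.0000 mol FeO.
M(FeO) = 1×55.845 + 1×15.999 = 71.844 g/mol.
Mass of FeO per formula unit = 3.0000 × 71.844 = 215.532 g.
FeO wt% = 215.532 / 497.742 × 100 = 43.30%.

43.30 wt%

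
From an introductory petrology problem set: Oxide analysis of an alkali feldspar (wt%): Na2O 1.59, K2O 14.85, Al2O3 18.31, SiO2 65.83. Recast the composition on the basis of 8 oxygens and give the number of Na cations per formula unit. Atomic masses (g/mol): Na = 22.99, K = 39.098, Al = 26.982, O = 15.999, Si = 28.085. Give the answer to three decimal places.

0.141 Na apfu

Na2O (M=61.979): mol = 0.02565; Na = 0.05130, O = 0.02565.
K2O (M=94.195): mol = 0.15765; K = 0.31530, O = 0.15765.
Al2O3 (M=101.961): mol = 0.17958; Al = 0.35916, O = 0.53874.
SiO2 (M=60.083): mol = 1.09565; Si = 1.09565, O = 2.19130.
ΣO = 2.91334; factor = 8/ΣO = 2.74599.
Na apfu = 0.05130 × 2.74599 = 0.141.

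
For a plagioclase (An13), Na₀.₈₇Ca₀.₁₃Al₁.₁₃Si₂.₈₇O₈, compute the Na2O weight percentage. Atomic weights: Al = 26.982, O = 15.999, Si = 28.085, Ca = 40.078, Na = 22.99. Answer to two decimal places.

10.20 wt%

M(Na₀.₈₇Ca₀.₁₃Al₁.₁₃Si₂.₈₇O₈) = 264.297 g/mol; M(Na2O) = 61.979 g/mol.
Moles Na2O per formula unit = 0.87 Na ÷ 2 = 0.4350.
Na2O fraction = (0.4350 × 61.979) / 264.297 = 26.961/264.297 = 0.1020.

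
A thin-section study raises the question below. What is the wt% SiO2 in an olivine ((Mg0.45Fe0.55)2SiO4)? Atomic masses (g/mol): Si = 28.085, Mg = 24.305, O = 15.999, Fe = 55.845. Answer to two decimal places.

34.26 wt%

Formula mass = 175.385 g/mol.
1 Si → 1.0000 mol SiO2 per formula unit; M(SiO2) = 60.083, so SiO2 mass = 60.083 g.
60.083/175.385 × 100 = 34.26 wt%.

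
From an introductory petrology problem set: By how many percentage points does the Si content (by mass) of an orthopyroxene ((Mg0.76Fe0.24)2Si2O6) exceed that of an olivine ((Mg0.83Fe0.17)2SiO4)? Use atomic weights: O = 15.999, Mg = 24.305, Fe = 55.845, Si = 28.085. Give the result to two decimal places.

M((Mg0.76Fe0.24)2Si2O6) = 215.913 g/mol, so wt% Si = 56.170/215.913 × 100 = 26.02%.
M((Mg0.83Fe0.17)2SiO4) = 151.415 g/mol, so wt% Si = 28.085/151.415 × 100 = 18.55%.
26.02 − 18.55 = 7.47 pp.

7.47 percentage points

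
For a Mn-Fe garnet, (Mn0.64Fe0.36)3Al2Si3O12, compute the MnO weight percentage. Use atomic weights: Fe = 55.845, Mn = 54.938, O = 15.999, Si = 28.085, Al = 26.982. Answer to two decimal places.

Molar mass of (Mn0.64Fe0.36)3Al2Si3O12 = 1.92·54.938 + 1.08·55.845 + 2·26.982 + 3·28.085 + 12·15.999 = 496.001 g/mol.
Each formula unit contains 1.92 Mn, equivalent to 1.92/1 = 1.9200 mol MnO.
M(MnO) = 1×54.938 + 1×15.999 = 70.937 g/mol.
Mass of MnO per formula unit = 1.9200 × 70.937 = 136.199 g.
MnO wt% = 136.199 / 496.001 × 100 = 27.46%.

27.46 wt%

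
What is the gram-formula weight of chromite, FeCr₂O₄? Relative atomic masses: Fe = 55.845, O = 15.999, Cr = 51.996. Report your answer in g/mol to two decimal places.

M = 1·55.845 + 2·51.996 + 4·15.999

223.83 g/mol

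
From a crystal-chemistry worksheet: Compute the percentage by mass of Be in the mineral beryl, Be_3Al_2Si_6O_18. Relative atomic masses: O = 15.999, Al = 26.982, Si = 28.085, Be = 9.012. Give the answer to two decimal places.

5.03 weight percent

Formula mass = 3×9.012 + 2×26.982 + 6×28.085 + 18×15.999 = 537.492 g/mol, of which 27.036 g is Be.
So Be makes up 27.036/537.492 = 0.0503 of the mass, i.e. 5.03%.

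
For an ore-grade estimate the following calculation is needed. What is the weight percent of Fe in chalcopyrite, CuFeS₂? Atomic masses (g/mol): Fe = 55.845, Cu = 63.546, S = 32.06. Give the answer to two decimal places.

M(CuFeS₂) = 183.511 g/mol.
Fe contributes 1 × 55.845 = 55.845 g per mole.
55.845/183.511 = 0.3043 → 30.43%.

30.43 mass %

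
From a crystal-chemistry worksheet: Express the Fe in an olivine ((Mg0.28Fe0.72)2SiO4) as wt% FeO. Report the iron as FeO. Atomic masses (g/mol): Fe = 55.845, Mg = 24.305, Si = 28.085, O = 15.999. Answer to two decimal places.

55.59 wt%

Molar mass of (Mg0.28Fe0.72)2SiO4 = 0.56·24.305 + 1.44·55.845 + 1·28.085 + 4·15.999 = 186.109 g/mol.
Each formula unit contains 1.44 Fe, equivalent to 1.44/1 = 1.4400 mol FeO.
M(FeO) = 1×55.845 + 1×15.999 = 71.844 g/mol.
Mass of FeO per formula unit = 1.4400 × 71.844 = 103.455 g.
FeO wt% = 103.455 / 186.109 × 100 = 55.59%.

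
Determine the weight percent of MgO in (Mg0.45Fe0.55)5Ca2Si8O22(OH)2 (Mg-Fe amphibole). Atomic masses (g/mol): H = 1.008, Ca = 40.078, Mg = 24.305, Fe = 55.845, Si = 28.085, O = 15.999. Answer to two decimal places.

Molar mass of (Mg0.45Fe0.55)5Ca2Si8O22(OH)2 = 2.25×24.305 + 2.75×55.845 + 2×40.078 + 8×28.085 + 24×15.999 + 2×1.008 = 899.088 g/mol.
Each formula unit contains 2.25 Mg, equivalent to 2.25/1 = 2.2500 mol MgO.
M(MgO) = 1×24.305 + 1×15.999 = 40.304 g/mol.
Mass of MgO per formula unit = 2.2500 × 40.304 = 90.684 g.
MgO wt% = 90.684 / 899.088 × 100 = 10.09%.

10.09 wt%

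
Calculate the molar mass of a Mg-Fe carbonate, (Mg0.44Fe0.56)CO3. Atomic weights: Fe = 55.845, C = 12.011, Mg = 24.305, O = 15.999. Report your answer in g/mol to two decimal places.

101.98 g/mol

M = 0.44×24.305 + 0.56×55.845 + 1×12.011 + 3×15.999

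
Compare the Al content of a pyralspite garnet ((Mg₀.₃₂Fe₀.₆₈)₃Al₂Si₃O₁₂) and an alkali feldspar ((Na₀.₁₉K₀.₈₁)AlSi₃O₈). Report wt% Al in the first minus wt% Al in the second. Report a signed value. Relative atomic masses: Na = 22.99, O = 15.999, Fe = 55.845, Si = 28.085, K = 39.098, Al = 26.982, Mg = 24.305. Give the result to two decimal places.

1.74 percentage points

First mineral: 53.964 g Al in 467.464 g formula = 11.54 wt% Al.
Second mineral: 26.982 g Al in 275.266 g formula = 9.80 wt% Al.
11.54% − 9.80% gives a difference of 1.74 percentage points.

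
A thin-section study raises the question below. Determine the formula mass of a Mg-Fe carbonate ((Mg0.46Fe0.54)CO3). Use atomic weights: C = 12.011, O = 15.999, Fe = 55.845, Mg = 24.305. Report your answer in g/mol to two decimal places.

Mg: 0.46 × 24.305 = 11.1803
Fe: 0.54 × 55.845 = 30.1563
C: 1 × 12.011 = 12.0110
O: 3 × 15.999 = 47.9970
Summing the contributions gives the formula mass.

101.34 g/mol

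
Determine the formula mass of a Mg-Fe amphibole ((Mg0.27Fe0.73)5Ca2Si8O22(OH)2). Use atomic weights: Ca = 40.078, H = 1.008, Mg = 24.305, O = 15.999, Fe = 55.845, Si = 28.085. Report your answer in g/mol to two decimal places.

927.47 g/mol

The formula mass is the sum 1.35×24.305 + 3.65×55.845 + 2×40.078 + 8×28.085 + 24×15.999 + 2×1.008.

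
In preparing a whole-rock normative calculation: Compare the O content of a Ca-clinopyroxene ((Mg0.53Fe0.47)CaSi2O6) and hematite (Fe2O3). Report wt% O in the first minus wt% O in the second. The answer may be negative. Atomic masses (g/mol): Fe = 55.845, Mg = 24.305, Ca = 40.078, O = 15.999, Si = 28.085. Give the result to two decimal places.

11.43 percentage points

First mineral: 95.994 g O in 231.371 g formula = 41.49 wt% O.
Second mineral: 47.997 g O in 159.687 g formula = 30.06 wt% O.
41.49% − 30.06% gives a difference of 11.43 percentage points.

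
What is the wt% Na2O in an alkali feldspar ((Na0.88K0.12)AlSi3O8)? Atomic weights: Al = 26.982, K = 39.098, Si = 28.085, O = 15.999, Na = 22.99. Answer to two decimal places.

M((Na0.88K0.12)AlSi3O8) = 264.152 g/mol; M(Na2O) = 61.979 g/mol.
Moles Na2O per formula unit = 0.88 Na ÷ 2 = 0.4400.
Na2O fraction = (0.4400 × 61.979) / 264.152 = 27.271/264.152 = 0.1032.

10.32 wt%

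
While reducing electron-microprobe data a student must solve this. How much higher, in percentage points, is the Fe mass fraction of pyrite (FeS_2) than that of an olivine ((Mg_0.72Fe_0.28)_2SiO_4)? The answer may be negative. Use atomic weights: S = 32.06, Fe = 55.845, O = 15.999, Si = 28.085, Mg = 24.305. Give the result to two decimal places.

26.80 percentage points

M(FeS_2) = 119.965 g/mol, so wt% Fe = 55.845/119.965 × 100 = 46.55%.
M((Mg_0.72Fe_0.28)_2SiO_4) = 158.353 g/mol, so wt% Fe = 31.273/158.353 × 100 = 19.75%.
46.55 − 19.75 = 26.80 pp.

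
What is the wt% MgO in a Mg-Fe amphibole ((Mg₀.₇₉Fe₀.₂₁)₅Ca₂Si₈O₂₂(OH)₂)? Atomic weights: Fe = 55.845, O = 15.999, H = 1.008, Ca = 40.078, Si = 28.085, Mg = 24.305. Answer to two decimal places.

18.83 wt%

Formula mass = 845.470 g/mol.
3.95 Mg → 3.9500 mol MgO per formula unit; M(MgO) = 40.304, so MgO mass = 159.201 g.
159.201/845.470 × 100 = 18.83 wt%.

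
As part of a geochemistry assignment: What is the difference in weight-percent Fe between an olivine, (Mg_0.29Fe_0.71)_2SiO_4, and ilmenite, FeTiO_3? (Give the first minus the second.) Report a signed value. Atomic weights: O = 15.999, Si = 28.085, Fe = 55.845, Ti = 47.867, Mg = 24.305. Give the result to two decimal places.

M((Mg_0.29Fe_0.71)_2SiO_4) = 185.478 g/mol, so wt% Fe = 79.300/185.478 × 100 = 42.75%.
M(FeTiO_3) = 151.709 g/mol, so wt% Fe = 55.845/151.709 × 100 = 36.81%.
42.75 − 36.81 = 5.94 pp.

5.94 percentage points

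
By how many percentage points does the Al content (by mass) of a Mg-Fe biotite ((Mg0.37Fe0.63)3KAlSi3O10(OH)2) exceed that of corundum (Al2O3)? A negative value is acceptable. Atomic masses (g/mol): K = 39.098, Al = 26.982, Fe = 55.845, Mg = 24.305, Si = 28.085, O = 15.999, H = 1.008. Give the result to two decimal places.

M((Mg0.37Fe0.63)3KAlSi3O10(OH)2) = 476.865 g/mol, so wt% Al = 26.982/476.865 × 100 = 5.66%.
M(Al2O3) = 101.961 g/mol, so wt% Al = 53.964/101.961 × 100 = 52.93%.
5.66 − 52.93 = -47.27 pp.

-47.27 percentage points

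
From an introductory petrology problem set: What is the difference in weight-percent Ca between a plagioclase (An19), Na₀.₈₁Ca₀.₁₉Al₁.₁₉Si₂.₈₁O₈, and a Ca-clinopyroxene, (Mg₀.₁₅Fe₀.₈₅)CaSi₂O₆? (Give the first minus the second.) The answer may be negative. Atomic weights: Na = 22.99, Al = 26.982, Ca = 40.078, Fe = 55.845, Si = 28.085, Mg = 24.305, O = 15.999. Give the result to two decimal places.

-13.60 percentage points

First mineral: 7.615 g Ca in 265.256 g formula = 2.87 wt% Ca.
Second mineral: 40.078 g Ca in 243.356 g formula = 16.47 wt% Ca.
2.87% − 16.47% gives a difference of -13.60 percentage points.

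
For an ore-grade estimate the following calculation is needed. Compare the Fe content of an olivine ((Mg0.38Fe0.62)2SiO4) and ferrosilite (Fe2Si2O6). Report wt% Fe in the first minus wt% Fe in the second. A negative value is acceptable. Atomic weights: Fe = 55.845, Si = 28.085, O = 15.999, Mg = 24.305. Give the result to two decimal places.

First mineral: 69.248 g Fe in 179.801 g formula = 38.51 wt% Fe.
Second mineral: 111.690 g Fe in 263.854 g formula = 42.33 wt% Fe.
38.51% − 42.33% gives a difference of -3.82 percentage points.

-3.82 percentage points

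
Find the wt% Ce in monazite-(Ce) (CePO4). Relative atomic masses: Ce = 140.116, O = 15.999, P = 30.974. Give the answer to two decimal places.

59.60 wt%

M(CePO4) = 235.086 g/mol.
Ce contributes 1 × 140.116 = 140.116 g per mole.
140.116/235.086 = 0.5960 → 59.60%.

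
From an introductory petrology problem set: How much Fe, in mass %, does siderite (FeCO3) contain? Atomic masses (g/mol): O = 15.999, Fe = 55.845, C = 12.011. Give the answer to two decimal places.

Molar mass of FeCO3: 1*55.845 + 1*12.011 + 3*15.999 = 115.853 g/mol.
Mass of Fe per formula unit: 1 × 55.845 = 55.845 g.
Weight fraction Fe = 55.845 / 115.853 = 0.4820.

48.20 mass %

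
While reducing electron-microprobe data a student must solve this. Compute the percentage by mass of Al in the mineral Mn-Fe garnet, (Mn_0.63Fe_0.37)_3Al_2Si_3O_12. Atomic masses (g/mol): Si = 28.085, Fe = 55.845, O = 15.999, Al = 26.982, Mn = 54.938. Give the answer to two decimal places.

10.88 wt%

Molar mass of (Mn_0.63Fe_0.37)_3Al_2Si_3O_12: 1.89×54.938 + 1.11×55.845 + 2×26.982 + 3×28.085 + 12×15.999 = 496.028 g/mol.
Mass of Al per formula unit: 2 × 26.982 = 53.964 g.
Weight fraction Al = 53.964 / 496.028 = 0.1088.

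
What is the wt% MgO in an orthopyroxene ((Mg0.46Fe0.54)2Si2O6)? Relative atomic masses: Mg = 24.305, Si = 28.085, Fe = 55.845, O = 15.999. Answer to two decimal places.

M((Mg0.46Fe0.54)2Si2O6) = 234.837 g/mol; M(MgO) = 40.304 g/mol.
Moles MgO per formula unit = 0.92 Mg ÷ 1 = 0.9200.
MgO fraction = (0.9200 × 40.304) / 234.837 = 37.080/234.837 = 0.1579.

15.79 wt%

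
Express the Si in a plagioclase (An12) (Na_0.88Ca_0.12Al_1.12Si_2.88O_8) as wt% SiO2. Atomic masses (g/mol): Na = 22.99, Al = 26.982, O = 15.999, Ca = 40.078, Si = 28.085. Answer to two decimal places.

65.51 wt%

Molar mass of Na_0.88Ca_0.12Al_1.12Si_2.88O_8 = 0.88*22.99 + 0.12*40.078 + 1.12*26.982 + 2.88*28.085 + 8*15.999 = 264.137 g/mol.
Each formula unit contains 2.88 Si, equivalent to 2.88/1 = 2.8800 mol SiO2.
M(SiO2) = 1×28.085 + 2×15.999 = 60.083 g/mol.
Mass of SiO2 per formula unit = 2.8800 × 60.083 = 173.039 g.
SiO2 wt% = 173.039 / 264.137 × 100 = 65.51%.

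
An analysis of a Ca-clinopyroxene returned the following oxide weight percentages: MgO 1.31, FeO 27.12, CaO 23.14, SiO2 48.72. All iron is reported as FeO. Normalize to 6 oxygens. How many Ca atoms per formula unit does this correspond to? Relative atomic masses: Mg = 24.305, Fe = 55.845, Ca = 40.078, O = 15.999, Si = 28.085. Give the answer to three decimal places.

1.31 wt% MgO ÷ 40.304 g/mol = 0.03250 mol, giving 0.03250 Mg and 0.03250 O.
27.12 wt% FeO ÷ 71.844 g/mol = 0.37748 mol, giving 0.37748 Fe and 0.37748 O.
23.14 wt% CaO ÷ 56.077 g/mol = 0.41265 mol, giving 0.41265 Ca and 0.41265 O.
48.72 wt% SiO2 ÷ 60.083 g/mol = 0.81088 mol, giving 0.81088 Si and 1.62176 O.
Oxygen sums to 2.44439; scaling by 6/2.44439 = 2.45460 puts the formula on 6 O.
Ca: 0.41265 × 2.45460 = 1.013 atoms per formula unit.

1.013 Ca apfu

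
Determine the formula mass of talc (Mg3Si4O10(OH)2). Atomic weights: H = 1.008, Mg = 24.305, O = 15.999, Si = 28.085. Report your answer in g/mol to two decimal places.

379.26 g/mol

Mg: 3 × 24.305 = 72.9150
Si: 4 × 28.085 = 112.3400
O: 12 × 15.999 = 191.9880
H: 2 × 1.008 = 2.0160
Summing the contributions gives the formula mass.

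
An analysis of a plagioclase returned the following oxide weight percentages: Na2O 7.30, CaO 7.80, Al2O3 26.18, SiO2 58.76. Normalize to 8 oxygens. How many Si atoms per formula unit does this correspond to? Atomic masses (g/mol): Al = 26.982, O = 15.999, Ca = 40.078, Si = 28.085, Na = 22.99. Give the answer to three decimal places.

Na2O (M=61.979): mol = 0.11778; Na = 0.23556, O = 0.11778.
CaO (M=56.077): mol = 0.13909; Ca = 0.13909, O = 0.13909.
Al2O3 (M=101.961): mol = 0.25676; Al = 0.51352, O = 0.77028.
SiO2 (M=60.083): mol = 0.97798; Si = 0.97798, O = 1.95596.
ΣO = 2.98311; factor = 8/ΣO = 2.68177.
Si apfu = 0.97798 × 2.68177 = 2.623.

2.623 Si apfu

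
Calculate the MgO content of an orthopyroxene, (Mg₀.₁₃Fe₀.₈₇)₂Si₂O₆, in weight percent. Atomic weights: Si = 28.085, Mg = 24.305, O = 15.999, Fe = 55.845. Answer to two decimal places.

Molar mass of (Mg₀.₁₃Fe₀.₈₇)₂Si₂O₆ = 0.26×24.305 + 1.74×55.845 + 2×28.085 + 6×15.999 = 255.654 g/mol.
Each formula unit contains 0.26 Mg, equivalent to 0.26/1 = 0.2600 mol MgO.
M(MgO) = 1×24.305 + 1×15.999 = 40.304 g/mol.
Mass of MgO per formula unit = 0.2600 × 40.304 = 10.479 g.
MgO wt% = 10.479 / 255.654 × 100 = 4.10%.

4.10 wt%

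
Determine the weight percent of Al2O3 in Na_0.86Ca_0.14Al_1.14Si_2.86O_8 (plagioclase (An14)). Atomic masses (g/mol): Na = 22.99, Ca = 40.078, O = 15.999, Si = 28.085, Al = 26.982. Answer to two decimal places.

21.98 wt%

Molar mass of Na_0.86Ca_0.14Al_1.14Si_2.86O_8 = 0.86×22.99 + 0.14×40.078 + 1.14×26.982 + 2.86×28.085 + 8×15.999 = 264.457 g/mol.
Each formula unit contains 1.14 Al, equivalent to 1.14/2 = 0.5700 mol Al2O3.
M(Al2O3) = 2×26.982 + 3×15.999 = 101.961 g/mol.
Mass of Al2O3 per formula unit = 0.5700 × 101.961 = 58.118 g.
Al2O3 wt% = 58.118 / 264.457 × 100 = 21.98%.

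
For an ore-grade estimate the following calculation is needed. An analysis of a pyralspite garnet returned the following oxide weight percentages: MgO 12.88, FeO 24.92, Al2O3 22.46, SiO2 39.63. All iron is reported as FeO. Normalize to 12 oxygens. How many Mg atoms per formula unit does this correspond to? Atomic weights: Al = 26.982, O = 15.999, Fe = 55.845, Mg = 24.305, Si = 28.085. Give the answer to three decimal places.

MgO (M=40.304): mol = 0.31957; Mg = 0.31957, O = 0.31957.
FeO (M=71.844): mol = 0.34686; Fe = 0.34686, O = 0.34686.
Al2O3 (M=101.961): mol = 0.22028; Al = 0.44056, O = 0.66084.
SiO2 (M=60.083): mol = 0.65959; Si = 0.65959, O = 1.31918.
ΣO = 2.64645; factor = 12/ΣO = 4.53438.
Mg apfu = 0.31957 × 4.53438 = 1.449.

1.449 Mg apfu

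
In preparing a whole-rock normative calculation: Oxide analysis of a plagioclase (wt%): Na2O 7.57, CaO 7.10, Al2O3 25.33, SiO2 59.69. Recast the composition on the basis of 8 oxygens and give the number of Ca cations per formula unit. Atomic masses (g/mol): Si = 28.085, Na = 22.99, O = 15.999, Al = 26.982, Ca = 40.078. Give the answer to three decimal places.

Na2O: 7.57/61.979 = 0.12214 mol → 0.24428 mol Na, 0.12214 mol O.
CaO: 7.10/56.077 = 0.12661 mol → 0.12661 mol Ca, 0.12661 mol O.
Al2O3: 25.33/101.961 = 0.24843 mol → 0.49686 mol Al, 0.74529 mol O.
SiO2: 59.69/60.083 = 0.99346 mol → 0.99346 mol Si, 1.98692 mol O.
Total oxygen = 2.98096 mol. Normalization factor = 8/2.98096 = 2.68370.
Ca per 8 O = 0.12661 × 2.68370 = 0.340.

0.340 Ca apfu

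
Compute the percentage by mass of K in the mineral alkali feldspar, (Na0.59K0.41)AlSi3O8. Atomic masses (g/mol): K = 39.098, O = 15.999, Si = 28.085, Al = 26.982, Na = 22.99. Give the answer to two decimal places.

5.96 weight percent

M((Na0.59K0.41)AlSi3O8) = 268.823 g/mol.
K contributes 0.41 × 39.098 = 16.030 g per mole.
16.030/268.823 = 0.0596 → 5.96%.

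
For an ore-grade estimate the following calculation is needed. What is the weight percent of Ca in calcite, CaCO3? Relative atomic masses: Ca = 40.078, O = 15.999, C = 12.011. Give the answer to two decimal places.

M(CaCO3) = 100.086 g/mol.
Ca contributes 1 × 40.078 = 40.078 g per mole.
40.078/100.086 = 0.4004 → 40.04%.

40.04 weight percent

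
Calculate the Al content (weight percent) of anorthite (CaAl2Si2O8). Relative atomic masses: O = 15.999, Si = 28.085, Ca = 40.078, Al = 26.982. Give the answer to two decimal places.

M(CaAl2Si2O8) = 278.204 g/mol.
Al contributes 2 × 26.982 = 53.964 g per mole.
53.964/278.204 = 0.1940 → 19.40%.

19.40 weight percent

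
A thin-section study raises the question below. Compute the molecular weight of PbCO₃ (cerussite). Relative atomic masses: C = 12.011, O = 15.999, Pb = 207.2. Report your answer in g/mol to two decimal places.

The formula mass is the sum 1(207.2) + 1(12.011) + 3(15.999).

267.21 g/mol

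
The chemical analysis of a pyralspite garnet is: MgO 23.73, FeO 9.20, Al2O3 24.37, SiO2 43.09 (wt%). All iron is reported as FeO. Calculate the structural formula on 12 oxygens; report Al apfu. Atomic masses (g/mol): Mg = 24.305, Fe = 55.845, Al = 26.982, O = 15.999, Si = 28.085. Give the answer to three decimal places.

2.000 Al apfu

23.73 wt% MgO ÷ 40.304 g/mol = 0.58878 mol, giving 0.58878 Mg and 0.58878 O.
9.20 wt% FeO ÷ 71.844 g/mol = 0.12806 mol, giving 0.12806 Fe and 0.12806 O.
24.37 wt% Al2O3 ÷ 101.961 g/mol = 0.23901 mol, giving 0.47802 Al and 0.71703 O.
43.09 wt% SiO2 ÷ 60.083 g/mol = 0.71717 mol, giving 0.71717 Si and 1.43434 O.
Oxygen sums to 2.86821; scaling by 12/2.86821 = 4.18379 puts the formula on 12 O.
Al: 0.47802 × 4.18379 = 2.000 atoms per formula unit.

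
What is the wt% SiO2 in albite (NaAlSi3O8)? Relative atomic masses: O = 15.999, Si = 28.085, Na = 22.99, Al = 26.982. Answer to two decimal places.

68.74 wt%

Formula mass = 262.219 g/mol.
3 Si → 3.0000 mol SiO2 per formula unit; M(SiO2) = 60.083, so SiO2 mass = 180.249 g.
180.249/262.219 × 100 = 68.74 wt%.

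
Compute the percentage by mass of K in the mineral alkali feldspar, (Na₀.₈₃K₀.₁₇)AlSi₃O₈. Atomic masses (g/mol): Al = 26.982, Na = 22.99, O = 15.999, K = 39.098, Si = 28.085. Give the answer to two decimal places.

2.51 wt%

Formula mass = 0.83*22.99 + 0.17*39.098 + 1*26.982 + 3*28.085 + 8*15.999 = 264.957 g/mol, of which 6.647 g is K.
So K makes up 6.647/264.957 = 0.0251 of the mass, i.e. 2.51%.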